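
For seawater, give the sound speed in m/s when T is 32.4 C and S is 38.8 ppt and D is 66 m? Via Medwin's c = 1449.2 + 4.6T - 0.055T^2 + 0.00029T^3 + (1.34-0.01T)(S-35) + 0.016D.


1555.28 m/s


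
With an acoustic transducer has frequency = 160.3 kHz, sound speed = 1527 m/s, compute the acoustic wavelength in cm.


lambda = c/f = 1527 / 160300 = 0.0095 m = 0.95 cm

0.95 cm


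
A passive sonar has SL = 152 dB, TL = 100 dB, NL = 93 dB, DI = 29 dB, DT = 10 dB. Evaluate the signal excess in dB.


SE = SL - TL - NL + DI - DT = 152 - 100 - 93 + 29 - 10 = -22

-22 dB


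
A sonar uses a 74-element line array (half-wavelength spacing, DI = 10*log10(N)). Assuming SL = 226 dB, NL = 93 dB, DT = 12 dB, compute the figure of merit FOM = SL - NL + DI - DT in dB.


Step 1: DI = 10*log10(74) = 18.69 dB
Step 2: FOM = SL - NL + DI - DT = 226 - 93 + 18.69 - 12 = 139.69

139.69 dB


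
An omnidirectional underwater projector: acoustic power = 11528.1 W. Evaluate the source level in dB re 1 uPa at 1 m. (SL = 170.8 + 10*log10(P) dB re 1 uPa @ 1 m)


211.42 dB


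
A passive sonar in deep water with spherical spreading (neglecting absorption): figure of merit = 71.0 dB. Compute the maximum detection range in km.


At max range FOM = TL, so 20*log10(R) = 71.0
R = 10^(71.0/20) = 3548.13 m = 3.55 km

3.55 km


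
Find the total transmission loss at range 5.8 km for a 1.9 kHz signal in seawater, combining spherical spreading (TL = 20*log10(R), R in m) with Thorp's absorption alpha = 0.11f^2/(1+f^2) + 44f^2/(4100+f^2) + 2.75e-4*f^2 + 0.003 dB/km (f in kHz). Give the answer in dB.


Step 1 (Thorp): alpha = 0.11*3.61/(1+3.61) + 44*3.61/(4100+3.61) + 2.75e-4*3.61 + 0.003 = 0.1288 dB/km
Step 2: TL_spread = 20*log10(5800) = 75.27 dB
Step 3: TL_abs = alpha*R = 0.1288 * 5.8 = 0.75 dB
Step 4: TL_total = 75.27 + 0.75 = 76.02

76.02 dB


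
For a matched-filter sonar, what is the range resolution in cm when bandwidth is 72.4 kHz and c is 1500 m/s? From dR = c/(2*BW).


dR = c/(2*BW) = 1500 / (2 * 72.4e3) = 0.0104 m = 1.04 cm

1.04 cm


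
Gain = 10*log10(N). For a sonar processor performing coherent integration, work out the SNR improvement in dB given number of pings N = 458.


Gain = 10*log10(458) = 26.61

26.61 dB


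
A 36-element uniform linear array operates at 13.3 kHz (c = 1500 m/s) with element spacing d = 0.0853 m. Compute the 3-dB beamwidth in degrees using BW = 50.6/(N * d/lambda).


1.86 deg


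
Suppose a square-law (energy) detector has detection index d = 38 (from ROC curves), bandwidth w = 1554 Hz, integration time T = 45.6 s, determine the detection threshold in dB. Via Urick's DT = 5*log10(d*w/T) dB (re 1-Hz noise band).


DT = 5*log10(d*w/T) = 5*log10(38 * 1554 / 45.6) = 5*log10(1295.0) = 15.56

15.56 dB


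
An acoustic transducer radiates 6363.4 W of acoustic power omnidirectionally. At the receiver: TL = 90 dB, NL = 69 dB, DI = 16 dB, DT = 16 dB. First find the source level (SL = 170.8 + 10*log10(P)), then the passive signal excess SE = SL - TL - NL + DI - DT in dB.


Step 1: SL = 170.8 + 10*log10(6363.4) = 208.84 dB
Step 2: SE = SL - TL - NL + DI - DT = 208.84 - 90 - 69 + 16 - 16 = 49.84

49.84 dB


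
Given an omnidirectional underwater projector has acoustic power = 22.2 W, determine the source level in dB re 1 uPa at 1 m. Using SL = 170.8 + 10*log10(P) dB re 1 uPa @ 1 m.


SL = 170.8 + 10*log10(22.2) = 170.8 + 13.46 = 184.26

184.26 dB


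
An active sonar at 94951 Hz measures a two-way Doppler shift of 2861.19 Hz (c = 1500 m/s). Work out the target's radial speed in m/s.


From fd = 2*f*v/c, v = c*fd/(2*f) = 1500 * 2861.19 / (2*94951) = 22.6

22.6 m/s


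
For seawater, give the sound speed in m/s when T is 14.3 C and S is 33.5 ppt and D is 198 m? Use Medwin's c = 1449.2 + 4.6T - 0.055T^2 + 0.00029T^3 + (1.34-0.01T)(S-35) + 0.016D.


c = 1449.2 + 4.6*14.3 - 0.055*14.3^2 + 0.00029*14.3^3 + (1.34 - 0.01*14.3)*(33.5 - 35) + 0.016*198 = 1505.95

1505.95 m/s


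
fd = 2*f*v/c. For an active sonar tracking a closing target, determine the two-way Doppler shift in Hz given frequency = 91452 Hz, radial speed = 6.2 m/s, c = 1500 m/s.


756.0 Hz


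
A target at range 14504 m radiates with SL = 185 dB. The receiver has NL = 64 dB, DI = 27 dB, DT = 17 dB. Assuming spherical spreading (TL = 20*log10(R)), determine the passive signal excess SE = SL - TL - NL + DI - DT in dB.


47.77 dB


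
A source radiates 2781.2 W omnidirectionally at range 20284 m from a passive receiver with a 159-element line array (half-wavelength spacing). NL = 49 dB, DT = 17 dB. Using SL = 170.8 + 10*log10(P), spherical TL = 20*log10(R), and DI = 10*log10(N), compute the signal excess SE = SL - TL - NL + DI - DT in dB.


Step 1: SL = 170.8 + 10*log10(2781.2) = 205.24 dB
Step 2: TL = 20*log10(20284) = 86.14 dB
Step 3: DI = 10*log10(159) = 22.01 dB
Step 4: SE = SL - TL - NL + DI - DT = 205.24 - 86.14 - 49 + 22.01 - 17 = 75.11

75.11 dB


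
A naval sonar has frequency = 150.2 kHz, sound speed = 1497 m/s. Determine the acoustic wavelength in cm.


lambda = c/f = 1497 / 150200 = 0.01 m = 1.0 cm

1.0 cm


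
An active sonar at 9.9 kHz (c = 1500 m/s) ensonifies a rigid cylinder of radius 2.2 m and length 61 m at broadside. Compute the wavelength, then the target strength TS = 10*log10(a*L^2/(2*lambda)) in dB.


Step 1: lambda = c/f = 1500/9900 = 0.15152 m
Step 2: TS = 10*log10(a*L^2/(2*lambda)) = 10*log10(2.2*61^2/(2*0.15152)) = 44.32

44.32 dB


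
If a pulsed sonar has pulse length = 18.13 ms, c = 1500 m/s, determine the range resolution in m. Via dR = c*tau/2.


13.5975 m


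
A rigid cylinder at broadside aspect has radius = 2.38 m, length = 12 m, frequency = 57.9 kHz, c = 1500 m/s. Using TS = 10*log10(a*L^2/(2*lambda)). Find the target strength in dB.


38.2 dB


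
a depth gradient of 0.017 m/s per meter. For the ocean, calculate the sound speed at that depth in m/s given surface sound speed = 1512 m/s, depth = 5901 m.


c = 1512 + 0.017 * 5901 = 1612.317

1612.317 m/s


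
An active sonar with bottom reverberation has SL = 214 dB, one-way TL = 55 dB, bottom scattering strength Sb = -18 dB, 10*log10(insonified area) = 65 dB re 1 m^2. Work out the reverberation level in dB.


RL = SL - 2*TL + Sb + 10*log10(A) = 214 - 2*55 + (-18) + 65 = 151

151 dB


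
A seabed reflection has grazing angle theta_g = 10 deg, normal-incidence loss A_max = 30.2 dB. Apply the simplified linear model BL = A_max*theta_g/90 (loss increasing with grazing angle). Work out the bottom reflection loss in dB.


BL = A_max * theta_g / 90 = 30.2 * 10 / 90 = 3.36

3.36 dB


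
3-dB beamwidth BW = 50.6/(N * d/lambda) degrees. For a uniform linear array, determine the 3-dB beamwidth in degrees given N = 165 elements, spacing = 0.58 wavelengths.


BW = 50.6 / (165 * 0.58) = 50.6 / 95.7 = 0.53

0.53 deg


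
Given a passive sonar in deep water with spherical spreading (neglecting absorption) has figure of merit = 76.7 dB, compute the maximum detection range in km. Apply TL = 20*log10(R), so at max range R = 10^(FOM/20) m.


At max range FOM = TL, so 20*log10(R) = 76.7
R = 10^(76.7/20) = 6839.12 m = 6.84 km

6.84 km


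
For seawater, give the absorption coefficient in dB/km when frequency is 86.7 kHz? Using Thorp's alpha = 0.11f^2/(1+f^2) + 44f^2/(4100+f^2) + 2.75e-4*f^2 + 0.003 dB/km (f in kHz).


f^2 = 7516.89
alpha = 0.11*7516.89/(1+7516.89) + 44*7516.89/(4100+7516.89) + 2.75e-4*7516.89 + 0.003 = 30.651

30.651 dB/km


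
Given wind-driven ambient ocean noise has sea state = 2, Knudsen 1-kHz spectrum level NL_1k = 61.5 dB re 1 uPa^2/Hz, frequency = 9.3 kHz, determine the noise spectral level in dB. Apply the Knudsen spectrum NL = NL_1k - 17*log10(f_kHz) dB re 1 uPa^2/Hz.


NL = NL_1k - 17*log10(f_kHz) = 61.5 - 17*log10(9.3) = 61.5 - (16.46) = 45.04

45.04 dB


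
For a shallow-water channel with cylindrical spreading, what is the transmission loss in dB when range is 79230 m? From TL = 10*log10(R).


TL = 10*log10(79230) = 48.99

48.99 dB


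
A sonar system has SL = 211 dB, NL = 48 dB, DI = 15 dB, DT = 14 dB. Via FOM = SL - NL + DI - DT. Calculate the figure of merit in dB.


FOM = SL - NL + DI - DT = 211 - 48 + 15 - 14 = 164

164 dB


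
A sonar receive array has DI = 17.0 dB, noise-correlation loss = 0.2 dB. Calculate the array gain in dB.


AG = DI - L_corr = 17.0 - 0.2 = 16.8

16.8 dB


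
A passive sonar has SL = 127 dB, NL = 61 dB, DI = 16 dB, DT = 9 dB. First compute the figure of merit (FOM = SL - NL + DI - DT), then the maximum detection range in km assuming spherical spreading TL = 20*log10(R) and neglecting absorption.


Step 1: FOM = SL - NL + DI - DT = 127 - 61 + 16 - 9 = 73 dB
Step 2: at max range FOM = TL = 20*log10(R), so R = 10^(73/20) = 4466.84 m = 4.47 km

4.47 km


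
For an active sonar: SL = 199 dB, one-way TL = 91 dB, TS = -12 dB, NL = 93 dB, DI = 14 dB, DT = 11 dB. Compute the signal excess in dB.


SE = SL - 2*TL + TS - NL + DI - DT = 199 - 2*91 + (-12) - 93 + 14 - 11 = -85

-85 dB


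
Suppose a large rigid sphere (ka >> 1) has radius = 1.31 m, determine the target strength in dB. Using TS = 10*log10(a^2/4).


-3.68 dB


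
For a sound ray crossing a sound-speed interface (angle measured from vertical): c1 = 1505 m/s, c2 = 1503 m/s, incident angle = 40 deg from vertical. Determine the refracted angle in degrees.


sin(theta2) = (c2/c1)*sin(theta1) = (1503/1505)*sin(40 deg) = 0.64193
theta2 = arcsin(0.64193) = 39.94

39.94 deg


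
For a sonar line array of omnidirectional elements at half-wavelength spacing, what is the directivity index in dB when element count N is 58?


DI = 10*log10(58) = 17.63

17.63 dB


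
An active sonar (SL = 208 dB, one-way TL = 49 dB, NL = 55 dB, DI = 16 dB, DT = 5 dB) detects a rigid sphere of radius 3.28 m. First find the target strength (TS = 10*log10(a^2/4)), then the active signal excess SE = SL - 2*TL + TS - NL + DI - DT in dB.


Step 1: TS = 10*log10(3.28^2/4) = 4.3 dB
Step 2: SE = SL - 2*TL + TS - NL + DI - DT = 208 - 2*49 + (4.3) - 55 + 16 - 5 = 70.3

70.3 dB


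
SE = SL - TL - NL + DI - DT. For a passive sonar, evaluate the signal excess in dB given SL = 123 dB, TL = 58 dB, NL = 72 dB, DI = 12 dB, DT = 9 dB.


SE = SL - TL - NL + DI - DT = 123 - 58 - 72 + 12 - 9 = -4

-4 dB


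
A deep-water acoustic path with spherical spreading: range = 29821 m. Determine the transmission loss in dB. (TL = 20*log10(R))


TL = 20*log10(29821) = 89.49

89.49 dB


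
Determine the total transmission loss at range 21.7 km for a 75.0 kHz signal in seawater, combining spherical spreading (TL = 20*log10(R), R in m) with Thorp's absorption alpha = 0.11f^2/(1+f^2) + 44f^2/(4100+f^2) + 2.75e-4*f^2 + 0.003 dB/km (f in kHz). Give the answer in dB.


Step 1 (Thorp): alpha = 0.11*5625.0/(1+5625.0) + 44*5625.0/(4100+5625.0) + 2.75e-4*5625.0 + 0.003 = 27.1097 dB/km
Step 2: TL_spread = 20*log10(21700) = 86.73 dB
Step 3: TL_abs = alpha*R = 27.1097 * 21.7 = 588.28 dB
Step 4: TL_total = 86.73 + 588.28 = 675.01

675.01 dB


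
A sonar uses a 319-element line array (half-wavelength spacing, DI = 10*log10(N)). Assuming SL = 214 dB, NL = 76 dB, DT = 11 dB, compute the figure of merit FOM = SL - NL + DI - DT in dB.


152.04 dB


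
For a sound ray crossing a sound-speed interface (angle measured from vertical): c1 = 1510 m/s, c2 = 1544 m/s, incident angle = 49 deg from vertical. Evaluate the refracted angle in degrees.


sin(theta2) = (c2/c1)*sin(theta1) = (1544/1510)*sin(49 deg) = 0.7717
theta2 = arcsin(0.7717) = 50.51

50.51 deg


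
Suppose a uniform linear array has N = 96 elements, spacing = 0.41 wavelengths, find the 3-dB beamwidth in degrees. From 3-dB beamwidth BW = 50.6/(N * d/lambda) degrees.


BW = 50.6 / (96 * 0.41) = 50.6 / 39.36 = 1.29

1.29 deg


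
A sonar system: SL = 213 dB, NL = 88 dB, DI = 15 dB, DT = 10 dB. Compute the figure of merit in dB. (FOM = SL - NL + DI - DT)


130 dB


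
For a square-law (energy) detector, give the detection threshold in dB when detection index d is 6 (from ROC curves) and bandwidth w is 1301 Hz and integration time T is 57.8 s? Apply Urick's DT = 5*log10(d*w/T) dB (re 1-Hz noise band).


10.65 dB


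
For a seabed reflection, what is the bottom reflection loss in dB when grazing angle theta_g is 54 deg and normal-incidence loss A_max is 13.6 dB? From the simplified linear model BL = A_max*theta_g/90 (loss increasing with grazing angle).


8.16 dB


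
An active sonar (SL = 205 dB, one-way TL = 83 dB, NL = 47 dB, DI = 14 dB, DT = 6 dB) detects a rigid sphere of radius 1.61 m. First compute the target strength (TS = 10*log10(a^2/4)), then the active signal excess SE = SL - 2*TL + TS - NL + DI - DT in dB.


Step 1: TS = 10*log10(1.61^2/4) = -1.88 dB
Step 2: SE = SL - 2*TL + TS - NL + DI - DT = 205 - 2*83 + (-1.88) - 47 + 14 - 6 = -1.88

-1.88 dB


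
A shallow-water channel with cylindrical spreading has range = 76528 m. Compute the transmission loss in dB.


48.84 dB


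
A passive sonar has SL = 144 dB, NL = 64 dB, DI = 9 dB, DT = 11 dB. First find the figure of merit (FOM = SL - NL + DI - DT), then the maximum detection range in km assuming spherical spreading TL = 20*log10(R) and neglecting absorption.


Step 1: FOM = SL - NL + DI - DT = 144 - 64 + 9 - 11 = 78 dB
Step 2: at max range FOM = TL = 20*log10(R), so R = 10^(78/20) = 7943.28 m = 7.94 km

7.94 km


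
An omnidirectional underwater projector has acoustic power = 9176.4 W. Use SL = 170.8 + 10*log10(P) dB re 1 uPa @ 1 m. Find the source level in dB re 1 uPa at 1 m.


SL = 170.8 + 10*log10(9176.4) = 170.8 + 39.63 = 210.43

210.43 dB


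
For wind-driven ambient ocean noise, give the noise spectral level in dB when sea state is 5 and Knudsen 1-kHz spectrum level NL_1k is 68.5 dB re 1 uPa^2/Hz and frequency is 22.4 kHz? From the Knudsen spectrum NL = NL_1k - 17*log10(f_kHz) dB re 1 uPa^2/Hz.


NL = NL_1k - 17*log10(f_kHz) = 68.5 - 17*log10(22.4) = 68.5 - (22.95) = 45.55

45.55 dB


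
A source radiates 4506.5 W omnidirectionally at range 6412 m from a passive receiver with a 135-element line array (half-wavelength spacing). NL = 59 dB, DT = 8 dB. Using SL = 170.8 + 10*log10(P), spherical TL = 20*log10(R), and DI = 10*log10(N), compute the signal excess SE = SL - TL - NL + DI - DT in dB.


Step 1: SL = 170.8 + 10*log10(4506.5) = 207.34 dB
Step 2: TL = 20*log10(6412) = 76.14 dB
Step 3: DI = 10*log10(135) = 21.3 dB
Step 4: SE = SL - TL - NL + DI - DT = 207.34 - 76.14 - 59 + 21.3 - 8 = 85.5

85.5 dB


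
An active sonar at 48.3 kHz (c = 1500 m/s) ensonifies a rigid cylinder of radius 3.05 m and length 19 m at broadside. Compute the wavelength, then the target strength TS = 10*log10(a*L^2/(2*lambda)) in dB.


Step 1: lambda = c/f = 1500/48300 = 0.03106 m
Step 2: TS = 10*log10(a*L^2/(2*lambda)) = 10*log10(3.05*19^2/(2*0.03106)) = 42.49

42.49 dB


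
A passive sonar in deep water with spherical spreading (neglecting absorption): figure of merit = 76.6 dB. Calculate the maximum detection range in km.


At max range FOM = TL, so 20*log10(R) = 76.6
R = 10^(76.6/20) = 6760.83 m = 6.76 km

6.76 km


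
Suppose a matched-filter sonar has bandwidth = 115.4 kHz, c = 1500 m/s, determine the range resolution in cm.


dR = c/(2*BW) = 1500 / (2 * 115.4e3) = 0.0065 m = 0.65 cm

0.65 cm


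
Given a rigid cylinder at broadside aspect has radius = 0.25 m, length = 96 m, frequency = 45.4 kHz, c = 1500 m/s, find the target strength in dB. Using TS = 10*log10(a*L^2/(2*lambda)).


lambda = 1500/45400 = 0.03304 m
TS = 10*log10(0.25*96^2/(2*0.03304)) = 45.42

45.42 dB


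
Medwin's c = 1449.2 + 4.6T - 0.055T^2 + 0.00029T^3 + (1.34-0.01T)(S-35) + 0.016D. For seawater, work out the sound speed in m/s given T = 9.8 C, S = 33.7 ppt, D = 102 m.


1489.29 m/s


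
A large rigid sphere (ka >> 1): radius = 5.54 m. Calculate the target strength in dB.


TS = 10*log10(5.54^2 / 4) = 10*log10(7.6729) = 8.85

8.85 dB


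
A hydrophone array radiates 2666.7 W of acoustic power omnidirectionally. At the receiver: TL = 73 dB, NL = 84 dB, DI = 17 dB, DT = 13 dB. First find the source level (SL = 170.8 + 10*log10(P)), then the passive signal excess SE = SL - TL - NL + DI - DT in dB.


Step 1: SL = 170.8 + 10*log10(2666.7) = 205.06 dB
Step 2: SE = SL - TL - NL + DI - DT = 205.06 - 73 - 84 + 17 - 13 = 52.06

52.06 dB


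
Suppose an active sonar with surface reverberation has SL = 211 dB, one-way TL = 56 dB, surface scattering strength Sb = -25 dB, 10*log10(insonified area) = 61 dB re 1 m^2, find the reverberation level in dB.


RL = SL - 2*TL + Sb + 10*log10(A) = 211 - 2*56 + (-25) + 61 = 135

135 dB


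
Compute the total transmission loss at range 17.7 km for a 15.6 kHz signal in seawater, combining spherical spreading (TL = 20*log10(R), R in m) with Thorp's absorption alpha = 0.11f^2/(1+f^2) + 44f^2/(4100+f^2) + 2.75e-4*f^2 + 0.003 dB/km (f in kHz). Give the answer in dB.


Step 1 (Thorp): alpha = 0.11*243.36/(1+243.36) + 44*243.36/(4100+243.36) + 2.75e-4*243.36 + 0.003 = 2.6448 dB/km
Step 2: TL_spread = 20*log10(17700) = 84.96 dB
Step 3: TL_abs = alpha*R = 2.6448 * 17.7 = 46.81 dB
Step 4: TL_total = 84.96 + 46.81 = 131.77

131.77 dB


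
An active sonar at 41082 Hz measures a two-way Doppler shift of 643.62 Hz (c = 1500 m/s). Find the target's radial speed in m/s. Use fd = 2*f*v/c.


11.75 m/s


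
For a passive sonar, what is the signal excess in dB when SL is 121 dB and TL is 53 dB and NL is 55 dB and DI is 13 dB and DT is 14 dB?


SE = SL - TL - NL + DI - DT = 121 - 53 - 55 + 13 - 14 = 12

12 dB


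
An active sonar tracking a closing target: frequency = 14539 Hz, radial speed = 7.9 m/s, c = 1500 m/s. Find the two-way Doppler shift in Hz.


fd = 2*f*v/c = 2 * 14539 * 7.9 / 1500 = 153.14

153.14 Hz


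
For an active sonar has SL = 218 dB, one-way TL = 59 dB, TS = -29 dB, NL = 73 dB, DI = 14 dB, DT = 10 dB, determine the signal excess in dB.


SE = SL - 2*TL + TS - NL + DI - DT = 218 - 2*59 + (-29) - 73 + 14 - 10 = 2

2 dB


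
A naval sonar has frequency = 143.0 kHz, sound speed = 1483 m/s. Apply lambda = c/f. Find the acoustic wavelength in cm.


lambda = c/f = 1483 / 143000 = 0.0104 m = 1.04 cm

1.04 cm


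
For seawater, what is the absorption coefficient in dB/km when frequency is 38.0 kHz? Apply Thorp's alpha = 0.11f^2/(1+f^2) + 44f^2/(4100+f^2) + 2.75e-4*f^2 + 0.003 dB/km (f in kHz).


f^2 = 1444.0
alpha = 0.11*1444.0/(1+1444.0) + 44*1444.0/(4100+1444.0) + 2.75e-4*1444.0 + 0.003 = 11.97

11.97 dB/km


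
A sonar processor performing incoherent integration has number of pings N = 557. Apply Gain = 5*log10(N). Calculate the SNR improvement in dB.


13.73 dB


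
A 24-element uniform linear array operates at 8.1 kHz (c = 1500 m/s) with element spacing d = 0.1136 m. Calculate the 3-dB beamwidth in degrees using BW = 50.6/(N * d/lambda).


3.44 deg


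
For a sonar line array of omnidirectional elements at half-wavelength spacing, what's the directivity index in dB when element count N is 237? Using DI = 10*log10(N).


DI = 10*log10(237) = 23.75

23.75 dB


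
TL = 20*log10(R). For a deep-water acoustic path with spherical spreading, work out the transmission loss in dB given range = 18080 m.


TL = 20*log10(18080) = 85.14

85.14 dB


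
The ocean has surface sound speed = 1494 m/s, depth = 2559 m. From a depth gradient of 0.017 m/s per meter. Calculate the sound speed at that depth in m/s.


c = 1494 + 0.017 * 2559 = 1537.503

1537.503 m/s


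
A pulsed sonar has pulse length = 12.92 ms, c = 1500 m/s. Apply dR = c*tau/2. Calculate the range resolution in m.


dR = c*tau/2 = 1500 * 12.92e-3 / 2 = 9.69

9.69 m


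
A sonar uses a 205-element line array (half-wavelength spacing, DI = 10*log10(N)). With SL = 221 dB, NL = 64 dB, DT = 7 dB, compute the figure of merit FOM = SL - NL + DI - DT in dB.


Step 1: DI = 10*log10(205) = 23.12 dB
Step 2: FOM = SL - NL + DI - DT = 221 - 64 + 23.12 - 7 = 173.12

173.12 dB


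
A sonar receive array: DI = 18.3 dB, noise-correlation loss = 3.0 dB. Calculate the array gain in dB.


AG = DI - L_corr = 18.3 - 3.0 = 15.3

15.3 dB


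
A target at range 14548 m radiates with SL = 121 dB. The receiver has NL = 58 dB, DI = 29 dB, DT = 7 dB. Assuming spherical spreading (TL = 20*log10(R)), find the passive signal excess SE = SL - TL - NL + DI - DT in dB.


Step 1: TL = 20*log10(14548) = 83.26 dB
Step 2: SE = 121 - 83.26 - 58 + 29 - 7 = 1.74

1.74 dB


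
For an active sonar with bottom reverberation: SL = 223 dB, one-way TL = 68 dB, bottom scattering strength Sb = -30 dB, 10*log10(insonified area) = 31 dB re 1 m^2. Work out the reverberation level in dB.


RL = SL - 2*TL + Sb + 10*log10(A) = 223 - 2*68 + (-30) + 31 = 88

88 dB


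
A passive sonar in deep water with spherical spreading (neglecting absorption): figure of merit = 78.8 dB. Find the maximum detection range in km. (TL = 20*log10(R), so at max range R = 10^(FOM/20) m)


8.71 km


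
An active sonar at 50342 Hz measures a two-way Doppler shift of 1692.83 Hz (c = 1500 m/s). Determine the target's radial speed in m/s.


25.22 m/s


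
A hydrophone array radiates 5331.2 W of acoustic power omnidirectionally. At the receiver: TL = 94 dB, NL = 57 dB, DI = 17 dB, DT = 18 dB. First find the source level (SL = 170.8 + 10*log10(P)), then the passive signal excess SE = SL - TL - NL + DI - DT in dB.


Step 1: SL = 170.8 + 10*log10(5331.2) = 208.07 dB
Step 2: SE = SL - TL - NL + DI - DT = 208.07 - 94 - 57 + 17 - 18 = 56.07

56.07 dB


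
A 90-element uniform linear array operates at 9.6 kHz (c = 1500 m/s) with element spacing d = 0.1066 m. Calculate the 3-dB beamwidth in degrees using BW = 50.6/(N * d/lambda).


0.82 deg


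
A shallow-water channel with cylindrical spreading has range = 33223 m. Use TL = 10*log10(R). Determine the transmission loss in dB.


TL = 10*log10(33223) = 45.21

45.21 dB


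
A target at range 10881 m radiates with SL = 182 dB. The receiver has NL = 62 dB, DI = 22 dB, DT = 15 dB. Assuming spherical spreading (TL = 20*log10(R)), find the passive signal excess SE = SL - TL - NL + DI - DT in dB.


46.27 dB


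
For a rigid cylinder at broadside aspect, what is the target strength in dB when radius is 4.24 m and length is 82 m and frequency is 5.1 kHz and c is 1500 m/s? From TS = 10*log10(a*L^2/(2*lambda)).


lambda = 1500/5100 = 0.29412 m
TS = 10*log10(4.24*82^2/(2*0.29412)) = 46.85

46.85 dB


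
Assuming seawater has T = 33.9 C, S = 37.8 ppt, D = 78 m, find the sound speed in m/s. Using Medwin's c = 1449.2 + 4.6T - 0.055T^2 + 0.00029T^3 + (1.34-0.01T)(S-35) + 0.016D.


1557.28 m/s


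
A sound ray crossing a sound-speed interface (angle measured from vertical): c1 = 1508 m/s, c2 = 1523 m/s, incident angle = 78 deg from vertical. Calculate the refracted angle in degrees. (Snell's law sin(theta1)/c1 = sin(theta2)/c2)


81.07 deg


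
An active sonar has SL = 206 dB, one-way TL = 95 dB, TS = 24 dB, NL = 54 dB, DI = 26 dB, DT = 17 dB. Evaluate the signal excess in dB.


-5 dB


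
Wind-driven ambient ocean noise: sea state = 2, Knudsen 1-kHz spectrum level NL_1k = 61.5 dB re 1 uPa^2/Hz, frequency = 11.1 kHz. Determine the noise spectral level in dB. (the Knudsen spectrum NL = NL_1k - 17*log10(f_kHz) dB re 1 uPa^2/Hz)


NL = NL_1k - 17*log10(f_kHz) = 61.5 - 17*log10(11.1) = 61.5 - (17.77) = 43.73

43.73 dB


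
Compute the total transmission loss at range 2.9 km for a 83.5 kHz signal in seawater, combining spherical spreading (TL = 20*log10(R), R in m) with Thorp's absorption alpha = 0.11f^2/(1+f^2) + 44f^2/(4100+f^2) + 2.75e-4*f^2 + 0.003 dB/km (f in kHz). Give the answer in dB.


Step 1 (Thorp): alpha = 0.11*6972.25/(1+6972.25) + 44*6972.25/(4100+6972.25) + 2.75e-4*6972.25 + 0.003 = 29.7374 dB/km
Step 2: TL_spread = 20*log10(2900) = 69.25 dB
Step 3: TL_abs = alpha*R = 29.7374 * 2.9 = 86.24 dB
Step 4: TL_total = 69.25 + 86.24 = 155.49

155.49 dB


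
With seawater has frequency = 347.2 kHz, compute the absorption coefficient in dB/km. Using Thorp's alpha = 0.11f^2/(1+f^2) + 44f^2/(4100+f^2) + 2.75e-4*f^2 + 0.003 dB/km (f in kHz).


75.816 dB/km


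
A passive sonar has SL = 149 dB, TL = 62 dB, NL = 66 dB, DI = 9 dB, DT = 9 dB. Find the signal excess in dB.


SE = SL - TL - NL + DI - DT = 149 - 62 - 66 + 9 - 9 = 21

21 dB


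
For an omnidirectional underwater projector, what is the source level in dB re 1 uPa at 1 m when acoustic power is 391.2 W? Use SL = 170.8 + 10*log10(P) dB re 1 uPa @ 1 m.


196.72 dB


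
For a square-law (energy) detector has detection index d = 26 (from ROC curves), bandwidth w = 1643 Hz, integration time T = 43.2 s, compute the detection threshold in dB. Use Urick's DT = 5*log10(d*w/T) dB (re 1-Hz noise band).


14.98 dB


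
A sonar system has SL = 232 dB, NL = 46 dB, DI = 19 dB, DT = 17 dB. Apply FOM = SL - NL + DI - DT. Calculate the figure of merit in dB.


FOM = SL - NL + DI - DT = 232 - 46 + 19 - 17 = 188

188 dB


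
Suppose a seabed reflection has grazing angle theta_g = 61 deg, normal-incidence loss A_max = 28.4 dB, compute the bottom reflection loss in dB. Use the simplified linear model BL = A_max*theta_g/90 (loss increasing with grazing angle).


BL = A_max * theta_g / 90 = 28.4 * 61 / 90 = 19.25

19.25 dB


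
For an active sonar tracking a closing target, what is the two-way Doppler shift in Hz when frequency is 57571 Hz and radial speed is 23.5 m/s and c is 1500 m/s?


fd = 2*f*v/c = 2 * 57571 * 23.5 / 1500 = 1803.89

1803.89 Hz


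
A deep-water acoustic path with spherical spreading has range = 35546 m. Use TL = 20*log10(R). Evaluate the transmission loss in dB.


TL = 20*log10(35546) = 91.02

91.02 dB


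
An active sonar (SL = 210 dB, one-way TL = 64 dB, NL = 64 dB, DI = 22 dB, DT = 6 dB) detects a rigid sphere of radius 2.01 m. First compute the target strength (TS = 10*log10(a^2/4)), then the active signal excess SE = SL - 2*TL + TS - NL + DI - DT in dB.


Step 1: TS = 10*log10(2.01^2/4) = 0.04 dB
Step 2: SE = SL - 2*TL + TS - NL + DI - DT = 210 - 2*64 + (0.04) - 64 + 22 - 6 = 34.04

34.04 dB


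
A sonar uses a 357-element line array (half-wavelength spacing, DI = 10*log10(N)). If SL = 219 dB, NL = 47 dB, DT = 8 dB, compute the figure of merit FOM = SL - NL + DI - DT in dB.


Step 1: DI = 10*log10(357) = 25.53 dB
Step 2: FOM = SL - NL + DI - DT = 219 - 47 + 25.53 - 8 = 189.53

189.53 dB


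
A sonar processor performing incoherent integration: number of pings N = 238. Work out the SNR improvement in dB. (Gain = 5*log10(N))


Gain = 5*log10(238) = 11.88

11.88 dB


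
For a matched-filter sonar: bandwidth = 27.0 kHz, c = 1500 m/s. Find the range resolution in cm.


dR = c/(2*BW) = 1500 / (2 * 27.0e3) = 0.0278 m = 2.78 cm

2.78 cm


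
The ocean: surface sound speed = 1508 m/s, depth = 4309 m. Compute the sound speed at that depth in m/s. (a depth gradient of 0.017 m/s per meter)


c = 1508 + 0.017 * 4309 = 1581.253

1581.253 m/s


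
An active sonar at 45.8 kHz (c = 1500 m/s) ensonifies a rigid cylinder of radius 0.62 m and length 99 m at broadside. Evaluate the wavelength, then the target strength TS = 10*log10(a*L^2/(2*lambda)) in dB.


Step 1: lambda = c/f = 1500/45800 = 0.03275 m
Step 2: TS = 10*log10(a*L^2/(2*lambda)) = 10*log10(0.62*99^2/(2*0.03275)) = 49.67

49.67 dB


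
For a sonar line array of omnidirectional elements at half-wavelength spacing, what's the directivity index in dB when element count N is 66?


18.2 dB


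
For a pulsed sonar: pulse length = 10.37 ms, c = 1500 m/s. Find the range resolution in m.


dR = c*tau/2 = 1500 * 10.37e-3 / 2 = 7.7775

7.7775 m


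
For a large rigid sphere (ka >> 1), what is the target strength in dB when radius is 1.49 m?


-2.56 dB


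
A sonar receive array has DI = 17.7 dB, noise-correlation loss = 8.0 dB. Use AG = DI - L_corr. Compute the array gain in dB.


AG = DI - L_corr = 17.7 - 8.0 = 9.7

9.7 dB


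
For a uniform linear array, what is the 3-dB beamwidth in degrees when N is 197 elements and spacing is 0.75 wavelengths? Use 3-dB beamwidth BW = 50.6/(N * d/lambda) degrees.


BW = 50.6 / (197 * 0.75) = 50.6 / 147.75 = 0.34

0.34 deg


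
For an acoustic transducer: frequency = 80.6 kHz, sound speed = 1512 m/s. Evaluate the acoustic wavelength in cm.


1.88 cm


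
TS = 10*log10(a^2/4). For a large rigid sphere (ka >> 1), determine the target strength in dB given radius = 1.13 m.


-4.96 dB


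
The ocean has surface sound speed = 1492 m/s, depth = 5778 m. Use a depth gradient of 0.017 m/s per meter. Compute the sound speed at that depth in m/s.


c = 1492 + 0.017 * 5778 = 1590.226

1590.226 m/s


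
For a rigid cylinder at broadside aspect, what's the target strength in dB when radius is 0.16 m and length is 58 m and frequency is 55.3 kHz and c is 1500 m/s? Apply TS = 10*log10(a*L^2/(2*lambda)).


39.97 dB


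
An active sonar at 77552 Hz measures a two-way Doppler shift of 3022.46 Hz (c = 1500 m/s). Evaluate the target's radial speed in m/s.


From fd = 2*f*v/c, v = c*fd/(2*f) = 1500 * 3022.46 / (2*77552) = 29.23

29.23 m/s


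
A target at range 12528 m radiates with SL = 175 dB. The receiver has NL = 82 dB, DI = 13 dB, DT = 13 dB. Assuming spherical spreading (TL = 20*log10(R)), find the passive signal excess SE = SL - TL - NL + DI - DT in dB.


Step 1: TL = 20*log10(12528) = 81.96 dB
Step 2: SE = 175 - 81.96 - 82 + 13 - 13 = 11.04

11.04 dB


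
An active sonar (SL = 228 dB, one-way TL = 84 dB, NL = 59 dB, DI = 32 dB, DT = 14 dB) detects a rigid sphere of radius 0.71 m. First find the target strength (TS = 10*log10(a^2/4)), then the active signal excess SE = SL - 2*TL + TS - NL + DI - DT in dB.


Step 1: TS = 10*log10(0.71^2/4) = -9.0 dB
Step 2: SE = SL - 2*TL + TS - NL + DI - DT = 228 - 2*84 + (-9.0) - 59 + 32 - 14 = 10.0

10.0 dB


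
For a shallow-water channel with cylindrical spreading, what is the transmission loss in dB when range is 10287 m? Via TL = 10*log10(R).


TL = 10*log10(10287) = 40.12

40.12 dB


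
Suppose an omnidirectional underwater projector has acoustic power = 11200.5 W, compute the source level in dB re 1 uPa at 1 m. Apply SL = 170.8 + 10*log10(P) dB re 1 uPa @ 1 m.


SL = 170.8 + 10*log10(11200.5) = 170.8 + 40.49 = 211.29

211.29 dB


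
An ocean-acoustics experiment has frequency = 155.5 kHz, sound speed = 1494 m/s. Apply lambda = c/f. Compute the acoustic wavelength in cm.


lambda = c/f = 1494 / 155500 = 0.0096 m = 0.96 cm

0.96 cm


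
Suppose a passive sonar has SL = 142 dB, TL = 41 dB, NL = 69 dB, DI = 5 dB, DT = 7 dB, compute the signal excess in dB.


SE = SL - TL - NL + DI - DT = 142 - 41 - 69 + 5 - 7 = 30

30 dB


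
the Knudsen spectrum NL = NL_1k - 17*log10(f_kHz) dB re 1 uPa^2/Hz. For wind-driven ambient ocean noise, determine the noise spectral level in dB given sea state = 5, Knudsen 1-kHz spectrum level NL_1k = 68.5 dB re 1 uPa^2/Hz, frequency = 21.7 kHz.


NL = NL_1k - 17*log10(f_kHz) = 68.5 - 17*log10(21.7) = 68.5 - (22.72) = 45.78

45.78 dB


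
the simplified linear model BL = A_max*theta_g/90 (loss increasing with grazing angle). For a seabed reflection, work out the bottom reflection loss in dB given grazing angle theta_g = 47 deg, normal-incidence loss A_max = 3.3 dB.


1.72 dB


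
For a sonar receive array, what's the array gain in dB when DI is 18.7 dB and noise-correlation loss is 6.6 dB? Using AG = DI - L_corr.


12.1 dB


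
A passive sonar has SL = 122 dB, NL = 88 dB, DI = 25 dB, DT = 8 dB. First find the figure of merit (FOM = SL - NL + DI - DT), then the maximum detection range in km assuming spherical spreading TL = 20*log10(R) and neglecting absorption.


Step 1: FOM = SL - NL + DI - DT = 122 - 88 + 25 - 8 = 51 dB
Step 2: at max range FOM = TL = 20*log10(R), so R = 10^(51/20) = 354.81 m = 0.35 km

0.35 km


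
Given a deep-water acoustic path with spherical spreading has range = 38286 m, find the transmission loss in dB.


TL = 20*log10(38286) = 91.66

91.66 dB


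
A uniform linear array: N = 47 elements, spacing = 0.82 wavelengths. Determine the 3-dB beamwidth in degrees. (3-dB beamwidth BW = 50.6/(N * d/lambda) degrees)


1.31 deg


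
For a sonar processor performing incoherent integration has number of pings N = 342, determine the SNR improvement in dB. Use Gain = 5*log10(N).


12.67 dB


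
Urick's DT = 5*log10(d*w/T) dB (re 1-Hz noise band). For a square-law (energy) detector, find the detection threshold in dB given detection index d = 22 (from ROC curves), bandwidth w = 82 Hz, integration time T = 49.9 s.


DT = 5*log10(d*w/T) = 5*log10(22 * 82 / 49.9) = 5*log10(36.15) = 7.79

7.79 dB


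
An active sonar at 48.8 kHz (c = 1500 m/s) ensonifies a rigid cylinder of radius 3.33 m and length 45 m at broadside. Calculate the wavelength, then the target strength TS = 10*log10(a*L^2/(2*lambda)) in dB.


Step 1: lambda = c/f = 1500/48800 = 0.03074 m
Step 2: TS = 10*log10(a*L^2/(2*lambda)) = 10*log10(3.33*45^2/(2*0.03074)) = 50.4

50.4 dB


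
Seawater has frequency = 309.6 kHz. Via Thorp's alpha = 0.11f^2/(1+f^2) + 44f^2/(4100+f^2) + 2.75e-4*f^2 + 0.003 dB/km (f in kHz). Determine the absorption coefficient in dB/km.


68.667 dB/km


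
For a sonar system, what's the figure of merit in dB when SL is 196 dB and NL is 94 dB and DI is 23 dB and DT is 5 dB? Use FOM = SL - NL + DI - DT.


FOM = SL - NL + DI - DT = 196 - 94 + 23 - 5 = 120

120 dB


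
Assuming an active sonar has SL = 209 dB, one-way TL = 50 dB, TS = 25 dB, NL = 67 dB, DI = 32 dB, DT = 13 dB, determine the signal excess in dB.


SE = SL - 2*TL + TS - NL + DI - DT = 209 - 2*50 + (25) - 67 + 32 - 13 = 86

86 dB


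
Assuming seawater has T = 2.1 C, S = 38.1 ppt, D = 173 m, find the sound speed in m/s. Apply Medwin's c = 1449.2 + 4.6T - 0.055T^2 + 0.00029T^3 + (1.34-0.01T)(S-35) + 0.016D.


c = 1449.2 + 4.6*2.1 - 0.055*2.1^2 + 0.00029*2.1^3 + (1.34 - 0.01*2.1)*(38.1 - 35) + 0.016*173 = 1465.48

1465.48 m/s


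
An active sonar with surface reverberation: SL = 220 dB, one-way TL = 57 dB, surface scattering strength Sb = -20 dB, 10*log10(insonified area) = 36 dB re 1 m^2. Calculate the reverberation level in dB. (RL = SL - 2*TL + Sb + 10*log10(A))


122 dB


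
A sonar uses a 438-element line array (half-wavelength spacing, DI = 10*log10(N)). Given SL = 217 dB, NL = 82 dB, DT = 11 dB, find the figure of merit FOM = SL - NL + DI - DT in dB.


Step 1: DI = 10*log10(438) = 26.41 dB
Step 2: FOM = SL - NL + DI - DT = 217 - 82 + 26.41 - 11 = 150.41

150.41 dB


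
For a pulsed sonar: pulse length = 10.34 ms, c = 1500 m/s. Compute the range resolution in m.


dR = c*tau/2 = 1500 * 10.34e-3 / 2 = 7.755

7.755 m


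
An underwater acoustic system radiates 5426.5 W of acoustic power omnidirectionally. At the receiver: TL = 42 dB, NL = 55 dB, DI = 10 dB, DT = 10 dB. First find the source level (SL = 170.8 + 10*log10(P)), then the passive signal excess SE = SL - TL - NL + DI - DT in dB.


Step 1: SL = 170.8 + 10*log10(5426.5) = 208.15 dB
Step 2: SE = SL - TL - NL + DI - DT = 208.15 - 42 - 55 + 10 - 10 = 111.15

111.15 dB


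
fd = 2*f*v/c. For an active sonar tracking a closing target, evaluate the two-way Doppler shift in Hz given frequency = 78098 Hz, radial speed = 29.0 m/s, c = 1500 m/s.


3019.79 Hz


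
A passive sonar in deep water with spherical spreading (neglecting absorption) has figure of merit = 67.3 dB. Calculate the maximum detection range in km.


At max range FOM = TL, so 20*log10(R) = 67.3
R = 10^(67.3/20) = 2317.39 m = 2.32 km

2.32 km


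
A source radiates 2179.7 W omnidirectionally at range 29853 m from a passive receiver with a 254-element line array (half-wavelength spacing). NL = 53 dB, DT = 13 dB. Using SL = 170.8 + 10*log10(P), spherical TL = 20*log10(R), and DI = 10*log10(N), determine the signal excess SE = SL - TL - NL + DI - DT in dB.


72.73 dB


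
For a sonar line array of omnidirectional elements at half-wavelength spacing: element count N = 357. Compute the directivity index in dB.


25.53 dB


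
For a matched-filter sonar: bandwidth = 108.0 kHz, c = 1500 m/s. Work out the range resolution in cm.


0.69 cm


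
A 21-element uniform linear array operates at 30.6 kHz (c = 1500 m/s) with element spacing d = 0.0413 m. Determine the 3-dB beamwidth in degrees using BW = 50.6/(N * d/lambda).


Step 1: lambda = 1500/30600 = 0.04902 m
Step 2: d/lambda = 0.0413/0.04902 = 0.8425
Step 3: BW = 50.6/(N * d/lambda) = 50.6/(21 * 0.8425) = 2.86

2.86 deg


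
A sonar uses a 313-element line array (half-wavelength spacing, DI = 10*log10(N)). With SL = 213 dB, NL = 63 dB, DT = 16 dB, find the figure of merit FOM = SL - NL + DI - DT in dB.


Step 1: DI = 10*log10(313) = 24.96 dB
Step 2: FOM = SL - NL + DI - DT = 213 - 63 + 24.96 - 16 = 158.96

158.96 dB


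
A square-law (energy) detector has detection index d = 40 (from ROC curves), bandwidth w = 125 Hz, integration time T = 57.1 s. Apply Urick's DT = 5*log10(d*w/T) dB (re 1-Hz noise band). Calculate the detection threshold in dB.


DT = 5*log10(d*w/T) = 5*log10(40 * 125 / 57.1) = 5*log10(87.57) = 9.71

9.71 dB


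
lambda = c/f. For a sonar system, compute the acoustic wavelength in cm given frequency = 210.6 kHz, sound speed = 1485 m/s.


0.71 cm


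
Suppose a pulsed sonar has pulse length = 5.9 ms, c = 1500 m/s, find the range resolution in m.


dR = c*tau/2 = 1500 * 5.9e-3 / 2 = 4.425

4.425 m


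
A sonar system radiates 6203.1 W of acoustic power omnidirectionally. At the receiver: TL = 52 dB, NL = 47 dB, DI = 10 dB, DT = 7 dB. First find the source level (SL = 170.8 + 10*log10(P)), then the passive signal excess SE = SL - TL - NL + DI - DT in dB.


Step 1: SL = 170.8 + 10*log10(6203.1) = 208.73 dB
Step 2: SE = SL - TL - NL + DI - DT = 208.73 - 52 - 47 + 10 - 7 = 112.73

112.73 dB


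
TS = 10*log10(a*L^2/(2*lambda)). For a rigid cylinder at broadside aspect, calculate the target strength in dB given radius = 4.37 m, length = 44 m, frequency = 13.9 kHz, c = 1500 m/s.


lambda = 1500/13900 = 0.10791 m
TS = 10*log10(4.37*44^2/(2*0.10791)) = 45.93

45.93 dB


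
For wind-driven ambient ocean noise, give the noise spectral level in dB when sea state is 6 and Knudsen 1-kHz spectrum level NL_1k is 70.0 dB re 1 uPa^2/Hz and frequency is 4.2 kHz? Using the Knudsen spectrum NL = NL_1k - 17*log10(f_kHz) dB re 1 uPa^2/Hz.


NL = NL_1k - 17*log10(f_kHz) = 70.0 - 17*log10(4.2) = 70.0 - (10.6) = 59.4

59.4 dB


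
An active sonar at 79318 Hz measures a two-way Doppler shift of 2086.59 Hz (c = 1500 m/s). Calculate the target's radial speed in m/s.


From fd = 2*f*v/c, v = c*fd/(2*f) = 1500 * 2086.59 / (2*79318) = 19.73

19.73 m/s


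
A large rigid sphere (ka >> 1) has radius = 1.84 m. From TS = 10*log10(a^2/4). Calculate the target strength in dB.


TS = 10*log10(1.84^2 / 4) = 10*log10(0.8464) = -0.72

-0.72 dB


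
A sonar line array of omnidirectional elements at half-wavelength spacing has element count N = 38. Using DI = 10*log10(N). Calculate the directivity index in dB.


15.8 dB


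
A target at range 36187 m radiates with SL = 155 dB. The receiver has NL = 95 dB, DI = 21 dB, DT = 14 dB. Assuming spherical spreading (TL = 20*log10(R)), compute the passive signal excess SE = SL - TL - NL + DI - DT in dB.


Step 1: TL = 20*log10(36187) = 91.17 dB
Step 2: SE = 155 - 91.17 - 95 + 21 - 14 = -24.17

-24.17 dB


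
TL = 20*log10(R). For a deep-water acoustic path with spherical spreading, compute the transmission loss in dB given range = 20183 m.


TL = 20*log10(20183) = 86.1

86.1 dB
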